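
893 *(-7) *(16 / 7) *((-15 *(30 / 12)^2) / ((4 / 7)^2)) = 16408875 / 4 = 4102218.75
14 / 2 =7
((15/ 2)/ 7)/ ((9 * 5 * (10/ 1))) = 0.00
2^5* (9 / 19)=288 / 19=15.16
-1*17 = -17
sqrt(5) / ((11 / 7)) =7 * sqrt(5) / 11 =1.42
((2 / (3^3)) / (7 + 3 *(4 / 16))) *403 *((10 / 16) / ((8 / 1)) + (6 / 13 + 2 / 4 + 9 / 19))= 23923 / 4104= 5.83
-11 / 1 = -11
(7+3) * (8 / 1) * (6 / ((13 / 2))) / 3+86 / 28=5039 / 182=27.69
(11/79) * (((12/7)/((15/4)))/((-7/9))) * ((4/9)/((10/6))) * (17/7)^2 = -610368/4741975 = -0.13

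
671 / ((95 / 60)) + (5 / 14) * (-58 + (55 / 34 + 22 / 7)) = 25625519 / 63308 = 404.78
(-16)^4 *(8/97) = 524288/97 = 5405.03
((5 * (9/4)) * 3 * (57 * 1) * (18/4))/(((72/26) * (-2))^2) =144495/512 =282.22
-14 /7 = -2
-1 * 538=-538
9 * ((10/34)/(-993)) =-15/5627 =-0.00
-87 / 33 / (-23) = 29 / 253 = 0.11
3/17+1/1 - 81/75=41/425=0.10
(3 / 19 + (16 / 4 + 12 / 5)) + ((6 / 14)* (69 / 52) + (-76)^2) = 199980517 / 34580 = 5783.13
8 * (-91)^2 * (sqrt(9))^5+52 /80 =321965293 /20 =16098264.65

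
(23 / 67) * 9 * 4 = 828 / 67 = 12.36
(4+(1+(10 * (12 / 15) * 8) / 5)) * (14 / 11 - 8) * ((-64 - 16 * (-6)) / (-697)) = 210752 / 38335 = 5.50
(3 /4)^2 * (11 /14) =0.44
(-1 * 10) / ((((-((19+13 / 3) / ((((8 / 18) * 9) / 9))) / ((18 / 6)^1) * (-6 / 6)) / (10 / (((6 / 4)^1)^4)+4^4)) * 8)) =-18.43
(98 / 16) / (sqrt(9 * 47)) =49 * sqrt(47) / 1128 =0.30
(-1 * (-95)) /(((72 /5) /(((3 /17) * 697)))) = 19475 /24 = 811.46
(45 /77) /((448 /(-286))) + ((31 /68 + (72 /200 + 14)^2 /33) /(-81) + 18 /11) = 52570387439 /44532180000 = 1.18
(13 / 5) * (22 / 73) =286 / 365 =0.78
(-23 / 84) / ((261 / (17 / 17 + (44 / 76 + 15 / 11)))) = -4715 / 1527372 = -0.00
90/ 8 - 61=-199/ 4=-49.75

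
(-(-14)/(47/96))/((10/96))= 64512/235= 274.52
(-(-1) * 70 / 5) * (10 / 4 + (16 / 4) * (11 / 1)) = 651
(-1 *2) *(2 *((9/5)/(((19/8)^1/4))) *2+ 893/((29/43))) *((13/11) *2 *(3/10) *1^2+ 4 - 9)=1737579736/151525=11467.28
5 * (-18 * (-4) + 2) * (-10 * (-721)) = 2667700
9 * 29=261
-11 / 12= -0.92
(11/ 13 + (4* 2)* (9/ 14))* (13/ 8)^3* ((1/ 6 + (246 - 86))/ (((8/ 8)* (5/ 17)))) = 300943877/ 21504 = 13994.79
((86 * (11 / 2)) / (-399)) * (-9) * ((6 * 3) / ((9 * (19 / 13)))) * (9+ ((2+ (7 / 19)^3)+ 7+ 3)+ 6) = 6845165184 / 17332693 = 394.93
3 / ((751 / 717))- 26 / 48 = 41861 / 18024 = 2.32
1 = 1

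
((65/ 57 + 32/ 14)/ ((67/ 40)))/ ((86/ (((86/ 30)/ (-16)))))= -1367/ 320796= -0.00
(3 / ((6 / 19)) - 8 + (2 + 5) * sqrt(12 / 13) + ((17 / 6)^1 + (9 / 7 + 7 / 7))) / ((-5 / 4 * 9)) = -56 * sqrt(39) / 585 - 556 / 945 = -1.19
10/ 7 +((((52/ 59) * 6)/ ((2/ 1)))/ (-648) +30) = 700829/ 22302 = 31.42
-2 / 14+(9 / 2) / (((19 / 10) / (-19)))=-316 / 7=-45.14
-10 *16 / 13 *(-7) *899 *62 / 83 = 62426560 / 1079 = 57855.94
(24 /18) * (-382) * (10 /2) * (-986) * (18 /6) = 7533040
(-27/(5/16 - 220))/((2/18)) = 3888/3515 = 1.11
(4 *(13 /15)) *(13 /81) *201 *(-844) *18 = -76452896 /45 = -1698953.24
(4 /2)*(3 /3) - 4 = -2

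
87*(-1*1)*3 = -261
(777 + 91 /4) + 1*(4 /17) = 54399 /68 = 799.99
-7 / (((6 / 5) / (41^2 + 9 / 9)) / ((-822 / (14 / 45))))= 25923825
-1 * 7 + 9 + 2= 4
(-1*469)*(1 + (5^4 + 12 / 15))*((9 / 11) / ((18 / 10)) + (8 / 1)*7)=-912774366 / 55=-16595897.56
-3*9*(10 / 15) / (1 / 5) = -90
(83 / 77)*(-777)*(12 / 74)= -1494 / 11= -135.82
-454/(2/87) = -19749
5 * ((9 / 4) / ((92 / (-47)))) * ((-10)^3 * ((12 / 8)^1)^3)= 7138125 / 368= 19397.08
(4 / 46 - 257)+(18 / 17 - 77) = -130146 / 391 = -332.85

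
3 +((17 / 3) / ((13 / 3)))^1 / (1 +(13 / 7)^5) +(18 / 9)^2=35602819 / 5045300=7.06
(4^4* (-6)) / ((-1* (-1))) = -1536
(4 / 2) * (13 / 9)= 26 / 9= 2.89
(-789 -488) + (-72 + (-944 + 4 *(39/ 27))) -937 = -29018/ 9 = -3224.22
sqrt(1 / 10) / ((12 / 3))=sqrt(10) / 40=0.08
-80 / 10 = -8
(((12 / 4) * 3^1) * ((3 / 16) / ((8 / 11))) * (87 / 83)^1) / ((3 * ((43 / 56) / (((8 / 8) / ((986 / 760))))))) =197505 / 242692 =0.81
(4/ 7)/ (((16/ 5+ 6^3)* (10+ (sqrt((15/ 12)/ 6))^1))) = 120/ 459361-sqrt(30)/ 459361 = 0.00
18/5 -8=-22/5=-4.40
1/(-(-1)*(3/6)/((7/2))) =7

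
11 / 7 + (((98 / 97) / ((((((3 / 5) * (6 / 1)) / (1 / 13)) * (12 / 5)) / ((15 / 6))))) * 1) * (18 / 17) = 2872559 / 1800708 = 1.60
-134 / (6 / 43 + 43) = -5762 / 1855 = -3.11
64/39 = 1.64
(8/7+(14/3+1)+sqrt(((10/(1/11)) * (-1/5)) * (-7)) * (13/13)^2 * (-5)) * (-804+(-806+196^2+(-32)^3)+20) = 580294/21 - 20290 * sqrt(154) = -224159.23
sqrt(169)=13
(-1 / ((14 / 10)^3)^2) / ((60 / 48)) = -12500 / 117649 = -0.11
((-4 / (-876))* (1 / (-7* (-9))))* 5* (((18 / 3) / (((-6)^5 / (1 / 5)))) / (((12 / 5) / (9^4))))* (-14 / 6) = 5 / 14016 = 0.00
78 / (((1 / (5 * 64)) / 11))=274560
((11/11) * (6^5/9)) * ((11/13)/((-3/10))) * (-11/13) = 348480/169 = 2062.01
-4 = -4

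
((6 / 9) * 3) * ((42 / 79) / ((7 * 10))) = 0.02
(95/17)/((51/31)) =2945/867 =3.40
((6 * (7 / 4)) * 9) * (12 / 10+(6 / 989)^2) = 554611617 / 4890605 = 113.40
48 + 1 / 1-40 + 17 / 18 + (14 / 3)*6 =683 / 18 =37.94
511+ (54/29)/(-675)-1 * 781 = -270.00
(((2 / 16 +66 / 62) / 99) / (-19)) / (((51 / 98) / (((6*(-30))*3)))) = 72275 / 110143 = 0.66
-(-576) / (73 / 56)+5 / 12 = 387437 / 876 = 442.28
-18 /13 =-1.38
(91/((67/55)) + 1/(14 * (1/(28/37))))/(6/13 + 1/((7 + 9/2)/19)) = 55410381/1566728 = 35.37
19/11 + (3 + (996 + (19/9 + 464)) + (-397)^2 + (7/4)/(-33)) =62994011/396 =159075.79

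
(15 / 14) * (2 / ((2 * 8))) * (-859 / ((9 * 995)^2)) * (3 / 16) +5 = 15967122341 / 3193424640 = 5.00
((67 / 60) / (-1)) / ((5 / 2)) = -67 / 150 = -0.45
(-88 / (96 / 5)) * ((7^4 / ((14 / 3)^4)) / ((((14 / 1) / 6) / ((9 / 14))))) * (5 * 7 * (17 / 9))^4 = -140680684375 / 1152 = -122118649.63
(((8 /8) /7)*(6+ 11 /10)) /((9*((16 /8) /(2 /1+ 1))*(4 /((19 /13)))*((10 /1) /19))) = 0.12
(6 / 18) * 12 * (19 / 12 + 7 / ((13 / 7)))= 835 / 39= 21.41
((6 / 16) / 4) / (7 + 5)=1 / 128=0.01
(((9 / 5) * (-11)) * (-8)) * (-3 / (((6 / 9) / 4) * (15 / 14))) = -66528 / 25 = -2661.12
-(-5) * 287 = 1435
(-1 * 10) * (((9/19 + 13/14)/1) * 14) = -3730/19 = -196.32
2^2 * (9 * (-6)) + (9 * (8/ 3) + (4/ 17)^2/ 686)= -19032376/ 99127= -192.00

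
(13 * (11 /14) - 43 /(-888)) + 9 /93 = 1996231 /192696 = 10.36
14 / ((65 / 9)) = 126 / 65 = 1.94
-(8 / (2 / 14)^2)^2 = -153664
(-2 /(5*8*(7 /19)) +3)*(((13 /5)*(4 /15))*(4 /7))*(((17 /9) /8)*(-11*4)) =-1949662 /165375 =-11.79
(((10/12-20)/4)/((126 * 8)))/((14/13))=-1495/338688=-0.00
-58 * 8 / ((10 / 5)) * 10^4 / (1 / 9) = -20880000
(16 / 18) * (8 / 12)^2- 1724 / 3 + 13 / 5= -231527 / 405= -571.67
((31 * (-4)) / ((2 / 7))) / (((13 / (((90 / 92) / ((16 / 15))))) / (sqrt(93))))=-146475 * sqrt(93) / 4784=-295.27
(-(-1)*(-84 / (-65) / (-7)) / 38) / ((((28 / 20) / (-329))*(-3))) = -94 / 247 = -0.38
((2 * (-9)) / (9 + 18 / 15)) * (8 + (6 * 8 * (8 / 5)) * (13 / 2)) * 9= -136944 / 17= -8055.53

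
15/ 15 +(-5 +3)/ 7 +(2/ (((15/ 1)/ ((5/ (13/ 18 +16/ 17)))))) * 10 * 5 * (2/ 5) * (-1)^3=-26015/ 3563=-7.30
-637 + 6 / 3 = -635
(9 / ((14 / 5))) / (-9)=-5 / 14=-0.36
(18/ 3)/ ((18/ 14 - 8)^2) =294/ 2209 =0.13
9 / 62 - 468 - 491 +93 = -53683 / 62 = -865.85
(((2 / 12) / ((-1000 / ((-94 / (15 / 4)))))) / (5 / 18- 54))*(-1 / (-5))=-0.00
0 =0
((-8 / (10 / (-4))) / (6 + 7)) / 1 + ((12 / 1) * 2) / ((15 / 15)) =1576 / 65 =24.25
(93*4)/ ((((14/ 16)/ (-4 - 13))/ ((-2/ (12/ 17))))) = 143344/ 7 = 20477.71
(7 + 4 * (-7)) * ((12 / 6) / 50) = -21 / 25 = -0.84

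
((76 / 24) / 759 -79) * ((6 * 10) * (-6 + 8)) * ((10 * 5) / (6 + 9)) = -71949400 / 2277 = -31598.33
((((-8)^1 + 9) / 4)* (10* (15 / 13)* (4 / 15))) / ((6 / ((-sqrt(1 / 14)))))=-5* sqrt(14) / 546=-0.03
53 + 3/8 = 427/8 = 53.38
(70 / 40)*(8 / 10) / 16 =7 / 80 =0.09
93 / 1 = 93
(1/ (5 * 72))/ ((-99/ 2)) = -1/ 17820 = -0.00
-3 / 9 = -1 / 3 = -0.33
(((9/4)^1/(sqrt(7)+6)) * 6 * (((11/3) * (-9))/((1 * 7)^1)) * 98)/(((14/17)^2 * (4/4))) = -772497/406+257499 * sqrt(7)/812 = -1063.69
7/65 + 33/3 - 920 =-59078/65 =-908.89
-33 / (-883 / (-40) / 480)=-633600 / 883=-717.55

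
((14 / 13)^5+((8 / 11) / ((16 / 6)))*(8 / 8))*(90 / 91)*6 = 3796169220 / 371664293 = 10.21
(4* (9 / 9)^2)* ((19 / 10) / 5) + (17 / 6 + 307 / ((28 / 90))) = 520348 / 525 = 991.14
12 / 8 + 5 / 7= 31 / 14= 2.21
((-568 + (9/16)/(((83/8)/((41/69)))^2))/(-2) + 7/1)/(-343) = -151497487/178569769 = -0.85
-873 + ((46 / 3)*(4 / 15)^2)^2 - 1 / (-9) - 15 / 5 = -398535179 / 455625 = -874.70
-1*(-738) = 738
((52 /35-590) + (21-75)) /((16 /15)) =-8433 /14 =-602.36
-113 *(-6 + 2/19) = 12656/19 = 666.11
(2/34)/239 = 1/4063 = 0.00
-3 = -3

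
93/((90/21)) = 217/10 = 21.70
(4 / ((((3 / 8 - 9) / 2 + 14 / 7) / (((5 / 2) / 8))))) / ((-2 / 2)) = 20 / 37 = 0.54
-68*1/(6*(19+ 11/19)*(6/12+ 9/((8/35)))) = -1292/89001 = -0.01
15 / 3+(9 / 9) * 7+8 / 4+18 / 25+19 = 843 / 25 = 33.72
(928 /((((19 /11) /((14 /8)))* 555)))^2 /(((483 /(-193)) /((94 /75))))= -827074331776 /575444604375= -1.44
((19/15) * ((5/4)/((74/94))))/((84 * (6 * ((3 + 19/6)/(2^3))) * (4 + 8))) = 893/2069928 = 0.00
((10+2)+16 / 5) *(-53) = -4028 / 5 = -805.60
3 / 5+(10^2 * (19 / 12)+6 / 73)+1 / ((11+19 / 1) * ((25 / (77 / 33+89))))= 13069151 / 82125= 159.14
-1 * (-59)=59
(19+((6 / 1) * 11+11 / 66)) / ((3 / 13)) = 6643 / 18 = 369.06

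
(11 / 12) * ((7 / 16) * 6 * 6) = 231 / 16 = 14.44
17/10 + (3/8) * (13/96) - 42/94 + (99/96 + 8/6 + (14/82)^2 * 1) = 1121835301/303386880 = 3.70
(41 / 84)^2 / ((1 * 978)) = 0.00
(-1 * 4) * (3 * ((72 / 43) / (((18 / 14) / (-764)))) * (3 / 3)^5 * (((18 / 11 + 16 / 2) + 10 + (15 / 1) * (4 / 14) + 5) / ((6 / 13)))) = 353897024 / 473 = 748196.67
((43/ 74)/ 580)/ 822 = 0.00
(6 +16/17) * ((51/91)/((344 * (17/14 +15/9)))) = 0.00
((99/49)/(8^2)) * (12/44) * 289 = 7803/3136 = 2.49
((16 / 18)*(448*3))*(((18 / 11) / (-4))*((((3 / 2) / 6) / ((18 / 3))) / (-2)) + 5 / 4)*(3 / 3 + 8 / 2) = 248080 / 33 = 7517.58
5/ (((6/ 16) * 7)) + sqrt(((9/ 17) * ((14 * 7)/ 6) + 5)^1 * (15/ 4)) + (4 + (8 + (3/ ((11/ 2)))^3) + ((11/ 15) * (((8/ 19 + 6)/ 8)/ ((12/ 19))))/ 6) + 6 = sqrt(14790)/ 17 + 813939067/ 40249440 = 27.38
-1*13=-13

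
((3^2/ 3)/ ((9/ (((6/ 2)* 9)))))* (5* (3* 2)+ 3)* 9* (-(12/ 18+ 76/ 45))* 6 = -188892/ 5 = -37778.40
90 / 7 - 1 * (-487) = 3499 / 7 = 499.86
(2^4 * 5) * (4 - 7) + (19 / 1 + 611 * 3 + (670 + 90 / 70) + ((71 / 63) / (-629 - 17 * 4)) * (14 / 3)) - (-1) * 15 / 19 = 5716854572 / 2502927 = 2284.07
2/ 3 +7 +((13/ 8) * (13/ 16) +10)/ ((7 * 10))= 30061/ 3840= 7.83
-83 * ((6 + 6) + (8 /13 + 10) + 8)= -33034 /13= -2541.08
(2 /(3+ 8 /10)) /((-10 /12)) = -12 /19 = -0.63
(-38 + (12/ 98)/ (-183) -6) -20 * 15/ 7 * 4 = -643918/ 2989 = -215.43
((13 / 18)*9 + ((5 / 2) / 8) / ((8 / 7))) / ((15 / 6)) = 867 / 320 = 2.71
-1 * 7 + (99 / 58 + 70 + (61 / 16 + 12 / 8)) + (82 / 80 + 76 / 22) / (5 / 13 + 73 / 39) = 80852581 / 1122880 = 72.00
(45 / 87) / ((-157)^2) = 15 / 714821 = 0.00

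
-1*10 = -10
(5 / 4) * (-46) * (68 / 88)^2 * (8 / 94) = -33235 / 11374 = -2.92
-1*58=-58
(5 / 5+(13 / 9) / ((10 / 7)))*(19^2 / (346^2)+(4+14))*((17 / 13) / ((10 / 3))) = 6631701173 / 466892400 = 14.20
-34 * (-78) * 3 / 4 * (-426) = -847314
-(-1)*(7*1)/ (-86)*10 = -35/ 43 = -0.81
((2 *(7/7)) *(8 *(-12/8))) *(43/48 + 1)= -91/2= -45.50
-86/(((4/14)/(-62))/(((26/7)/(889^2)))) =69316/790321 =0.09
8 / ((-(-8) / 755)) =755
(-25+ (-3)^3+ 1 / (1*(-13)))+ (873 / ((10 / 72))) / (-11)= -623.50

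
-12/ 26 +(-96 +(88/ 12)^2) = -4994/ 117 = -42.68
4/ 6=2/ 3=0.67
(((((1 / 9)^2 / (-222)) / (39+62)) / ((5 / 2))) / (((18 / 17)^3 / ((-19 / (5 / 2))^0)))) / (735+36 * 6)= -4913 / 25182416815560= -0.00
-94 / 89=-1.06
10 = 10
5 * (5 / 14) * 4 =50 / 7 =7.14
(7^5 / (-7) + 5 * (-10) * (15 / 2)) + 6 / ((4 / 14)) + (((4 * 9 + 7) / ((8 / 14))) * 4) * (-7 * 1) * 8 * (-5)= 81525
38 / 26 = 19 / 13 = 1.46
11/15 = 0.73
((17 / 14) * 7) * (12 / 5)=102 / 5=20.40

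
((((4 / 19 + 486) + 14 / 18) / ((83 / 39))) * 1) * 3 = 1082575 / 1577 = 686.48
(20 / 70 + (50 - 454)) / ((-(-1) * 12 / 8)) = -1884 / 7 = -269.14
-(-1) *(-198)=-198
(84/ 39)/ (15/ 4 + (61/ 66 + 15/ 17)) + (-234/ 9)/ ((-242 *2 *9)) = 138955357/ 353047266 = 0.39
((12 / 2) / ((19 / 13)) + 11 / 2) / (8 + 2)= 73 / 76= 0.96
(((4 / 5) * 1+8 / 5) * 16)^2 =36864 / 25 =1474.56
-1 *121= -121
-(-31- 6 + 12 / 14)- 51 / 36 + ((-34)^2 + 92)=107749 / 84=1282.73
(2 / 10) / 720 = 1 / 3600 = 0.00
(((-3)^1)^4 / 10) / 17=81 / 170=0.48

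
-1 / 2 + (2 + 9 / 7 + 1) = 53 / 14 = 3.79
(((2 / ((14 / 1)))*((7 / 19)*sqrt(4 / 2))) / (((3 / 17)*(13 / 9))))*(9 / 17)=27*sqrt(2) / 247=0.15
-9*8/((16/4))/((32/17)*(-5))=153/80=1.91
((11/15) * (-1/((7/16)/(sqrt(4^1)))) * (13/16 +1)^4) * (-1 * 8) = 289.44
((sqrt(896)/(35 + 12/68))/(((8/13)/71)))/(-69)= -1207 * sqrt(14)/3174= -1.42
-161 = -161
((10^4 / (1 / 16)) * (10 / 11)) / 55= 320000 / 121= 2644.63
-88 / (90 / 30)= -88 / 3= -29.33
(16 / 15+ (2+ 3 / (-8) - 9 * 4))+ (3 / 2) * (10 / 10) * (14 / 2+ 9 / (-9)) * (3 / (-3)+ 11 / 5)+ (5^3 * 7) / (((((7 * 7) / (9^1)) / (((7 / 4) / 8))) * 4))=-26341 / 1920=-13.72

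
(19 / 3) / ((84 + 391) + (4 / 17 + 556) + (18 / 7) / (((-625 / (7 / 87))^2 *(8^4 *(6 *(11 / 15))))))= 956183360000000 / 155692109760000357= 0.01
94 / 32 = 47 / 16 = 2.94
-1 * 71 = -71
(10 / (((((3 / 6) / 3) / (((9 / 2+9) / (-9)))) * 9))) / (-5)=2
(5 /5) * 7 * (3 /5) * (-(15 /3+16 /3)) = -217 /5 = -43.40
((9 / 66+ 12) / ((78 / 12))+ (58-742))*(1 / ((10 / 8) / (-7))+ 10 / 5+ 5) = -136563 / 143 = -954.99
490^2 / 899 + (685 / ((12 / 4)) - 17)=1290266 / 2697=478.41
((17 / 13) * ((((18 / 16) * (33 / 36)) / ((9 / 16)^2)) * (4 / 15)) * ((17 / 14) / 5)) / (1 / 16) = 813824 / 184275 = 4.42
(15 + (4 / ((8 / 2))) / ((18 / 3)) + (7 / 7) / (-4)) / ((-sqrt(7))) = -179*sqrt(7) / 84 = -5.64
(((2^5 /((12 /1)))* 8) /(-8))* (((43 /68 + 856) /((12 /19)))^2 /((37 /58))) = -3947021217941 /513264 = -7690041.03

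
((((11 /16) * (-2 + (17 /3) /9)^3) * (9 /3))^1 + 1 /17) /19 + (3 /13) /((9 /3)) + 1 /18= -63376939 /440794224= -0.14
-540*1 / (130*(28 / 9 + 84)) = -243 / 5096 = -0.05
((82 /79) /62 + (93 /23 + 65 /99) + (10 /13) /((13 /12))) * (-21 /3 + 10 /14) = -20457186220 /599713569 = -34.11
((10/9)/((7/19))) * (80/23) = 10.49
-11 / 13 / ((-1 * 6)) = 11 / 78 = 0.14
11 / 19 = 0.58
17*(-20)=-340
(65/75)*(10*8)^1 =208/3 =69.33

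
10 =10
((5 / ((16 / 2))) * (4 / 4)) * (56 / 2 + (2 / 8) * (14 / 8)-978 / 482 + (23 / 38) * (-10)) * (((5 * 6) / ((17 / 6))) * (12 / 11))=1006660575 / 6850184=146.95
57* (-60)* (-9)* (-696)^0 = 30780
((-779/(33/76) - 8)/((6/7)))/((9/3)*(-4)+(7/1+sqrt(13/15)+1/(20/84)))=-1040690*sqrt(195)/1683 - 4162760/561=-16055.10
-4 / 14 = -2 / 7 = -0.29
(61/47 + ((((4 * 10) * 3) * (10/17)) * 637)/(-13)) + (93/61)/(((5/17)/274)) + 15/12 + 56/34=-1983014841/974780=-2034.32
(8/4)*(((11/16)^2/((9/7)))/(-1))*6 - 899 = -173455/192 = -903.41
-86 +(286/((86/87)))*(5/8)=32621/344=94.83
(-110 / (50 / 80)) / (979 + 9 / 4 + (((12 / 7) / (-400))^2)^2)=-42257600000000 / 235598125000081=-0.18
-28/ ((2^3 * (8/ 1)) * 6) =-7/ 96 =-0.07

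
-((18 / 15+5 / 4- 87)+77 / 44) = 414 / 5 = 82.80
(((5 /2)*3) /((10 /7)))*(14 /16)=147 /32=4.59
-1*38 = -38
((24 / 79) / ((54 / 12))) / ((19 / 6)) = 32 / 1501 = 0.02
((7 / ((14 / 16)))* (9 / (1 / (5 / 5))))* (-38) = -2736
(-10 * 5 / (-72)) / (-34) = -25 / 1224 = -0.02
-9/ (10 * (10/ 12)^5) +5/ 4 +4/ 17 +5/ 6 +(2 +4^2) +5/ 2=65596007/ 3187500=20.58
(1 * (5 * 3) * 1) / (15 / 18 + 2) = 90 / 17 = 5.29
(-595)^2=354025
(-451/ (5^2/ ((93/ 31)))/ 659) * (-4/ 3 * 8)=14432/ 16475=0.88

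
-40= -40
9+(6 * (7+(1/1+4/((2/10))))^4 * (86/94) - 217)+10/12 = 951429067/282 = 3373861.94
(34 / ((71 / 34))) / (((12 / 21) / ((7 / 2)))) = 14161 / 142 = 99.73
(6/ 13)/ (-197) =-6/ 2561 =-0.00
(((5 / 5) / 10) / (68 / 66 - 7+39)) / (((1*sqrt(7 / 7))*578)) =33 / 6300200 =0.00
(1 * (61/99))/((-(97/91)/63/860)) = -31318.67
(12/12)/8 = 1/8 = 0.12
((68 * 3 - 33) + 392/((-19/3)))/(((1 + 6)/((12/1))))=24876/133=187.04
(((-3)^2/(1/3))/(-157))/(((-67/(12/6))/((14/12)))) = 63/10519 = 0.01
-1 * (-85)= 85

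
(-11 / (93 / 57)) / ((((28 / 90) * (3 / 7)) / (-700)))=35395.16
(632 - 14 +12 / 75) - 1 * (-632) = 31254 / 25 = 1250.16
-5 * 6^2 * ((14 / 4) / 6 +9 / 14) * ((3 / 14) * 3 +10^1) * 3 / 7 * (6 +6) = -4143690 / 343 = -12080.73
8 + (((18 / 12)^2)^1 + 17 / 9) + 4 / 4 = 473 / 36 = 13.14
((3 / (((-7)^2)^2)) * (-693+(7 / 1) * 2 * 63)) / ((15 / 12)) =324 / 1715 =0.19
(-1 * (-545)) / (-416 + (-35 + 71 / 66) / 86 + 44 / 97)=-300061740 / 229005391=-1.31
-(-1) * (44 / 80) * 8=22 / 5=4.40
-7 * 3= -21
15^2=225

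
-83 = -83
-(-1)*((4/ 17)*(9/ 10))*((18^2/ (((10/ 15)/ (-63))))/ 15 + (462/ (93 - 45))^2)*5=-5611851/ 2720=-2063.18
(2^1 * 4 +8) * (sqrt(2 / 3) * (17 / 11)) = 272 * sqrt(6) / 33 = 20.19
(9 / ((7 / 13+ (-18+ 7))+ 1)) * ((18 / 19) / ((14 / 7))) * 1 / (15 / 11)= -1287 / 3895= -0.33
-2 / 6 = -1 / 3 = -0.33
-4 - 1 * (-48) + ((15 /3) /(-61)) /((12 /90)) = 5293 /122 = 43.39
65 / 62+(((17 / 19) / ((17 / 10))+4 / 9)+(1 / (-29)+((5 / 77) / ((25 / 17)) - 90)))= -10413265529 / 118371330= -87.97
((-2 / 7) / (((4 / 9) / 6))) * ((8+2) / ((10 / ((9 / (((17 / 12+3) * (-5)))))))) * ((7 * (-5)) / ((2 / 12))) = -330.11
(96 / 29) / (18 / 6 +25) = 24 / 203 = 0.12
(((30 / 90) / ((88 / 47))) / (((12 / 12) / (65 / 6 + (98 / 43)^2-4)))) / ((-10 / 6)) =-6271351 / 4881360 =-1.28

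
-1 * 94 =-94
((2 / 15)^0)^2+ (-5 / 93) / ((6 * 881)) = 491593 / 491598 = 1.00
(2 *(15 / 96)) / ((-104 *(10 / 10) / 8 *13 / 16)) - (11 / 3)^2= -13.47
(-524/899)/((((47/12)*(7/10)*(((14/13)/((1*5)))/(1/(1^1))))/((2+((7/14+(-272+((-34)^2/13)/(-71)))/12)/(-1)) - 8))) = -2427357950/146998187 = -16.51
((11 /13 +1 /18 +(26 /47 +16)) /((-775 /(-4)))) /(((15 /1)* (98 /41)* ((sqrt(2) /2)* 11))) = 7870729* sqrt(2) /34456046625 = 0.00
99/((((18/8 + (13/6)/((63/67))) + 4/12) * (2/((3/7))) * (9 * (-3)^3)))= -66/3695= -0.02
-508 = -508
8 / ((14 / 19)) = 76 / 7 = 10.86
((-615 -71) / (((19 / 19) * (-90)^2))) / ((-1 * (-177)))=-343 / 716850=-0.00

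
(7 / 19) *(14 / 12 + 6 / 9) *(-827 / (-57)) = 63679 / 6498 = 9.80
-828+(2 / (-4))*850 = -1253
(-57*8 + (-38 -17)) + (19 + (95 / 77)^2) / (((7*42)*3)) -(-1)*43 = -1223613614 / 2614689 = -467.98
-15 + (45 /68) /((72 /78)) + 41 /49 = -13.45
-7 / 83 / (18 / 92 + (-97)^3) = 322 / 3484584767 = 0.00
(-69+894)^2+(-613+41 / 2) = 680032.50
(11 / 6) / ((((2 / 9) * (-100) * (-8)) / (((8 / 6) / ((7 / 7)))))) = 11 / 800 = 0.01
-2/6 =-1/3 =-0.33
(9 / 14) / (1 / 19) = 171 / 14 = 12.21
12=12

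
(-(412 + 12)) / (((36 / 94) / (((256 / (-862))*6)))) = 1972.76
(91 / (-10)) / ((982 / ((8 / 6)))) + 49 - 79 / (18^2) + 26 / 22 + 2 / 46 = 10055847371 / 201241260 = 49.97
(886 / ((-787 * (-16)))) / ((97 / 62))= 13733 / 305356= 0.04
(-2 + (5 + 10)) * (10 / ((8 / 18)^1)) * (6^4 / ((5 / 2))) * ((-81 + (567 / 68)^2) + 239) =9970571637 / 289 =34500247.88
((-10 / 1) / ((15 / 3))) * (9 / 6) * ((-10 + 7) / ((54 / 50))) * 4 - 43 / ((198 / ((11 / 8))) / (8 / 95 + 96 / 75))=93839 / 2850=32.93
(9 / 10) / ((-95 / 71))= -639 / 950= -0.67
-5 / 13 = -0.38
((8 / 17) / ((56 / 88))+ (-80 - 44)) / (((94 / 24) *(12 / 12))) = -176016 / 5593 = -31.47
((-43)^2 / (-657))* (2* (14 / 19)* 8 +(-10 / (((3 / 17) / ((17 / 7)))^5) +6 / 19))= 708237080321105920 / 50981832783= 13891950.16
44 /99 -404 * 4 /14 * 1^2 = -7244 /63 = -114.98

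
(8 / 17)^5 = 32768 / 1419857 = 0.02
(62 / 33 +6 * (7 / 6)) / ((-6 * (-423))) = 293 / 83754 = 0.00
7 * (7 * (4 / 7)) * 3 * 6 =504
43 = 43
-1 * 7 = -7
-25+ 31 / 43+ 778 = 32410 / 43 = 753.72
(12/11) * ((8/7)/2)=48/77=0.62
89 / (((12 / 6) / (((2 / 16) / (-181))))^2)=89 / 8386816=0.00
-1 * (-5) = 5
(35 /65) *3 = 21 /13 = 1.62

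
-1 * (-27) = 27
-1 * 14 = -14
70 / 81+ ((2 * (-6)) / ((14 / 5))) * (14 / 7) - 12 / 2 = -7772 / 567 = -13.71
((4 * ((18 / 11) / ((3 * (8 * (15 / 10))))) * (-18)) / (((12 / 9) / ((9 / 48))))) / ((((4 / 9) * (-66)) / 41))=9963 / 15488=0.64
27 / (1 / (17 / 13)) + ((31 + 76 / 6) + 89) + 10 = 6941 / 39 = 177.97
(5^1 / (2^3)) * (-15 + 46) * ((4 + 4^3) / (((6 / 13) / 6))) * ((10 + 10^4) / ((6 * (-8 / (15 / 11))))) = -77930125 / 16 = -4870632.81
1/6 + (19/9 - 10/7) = 0.85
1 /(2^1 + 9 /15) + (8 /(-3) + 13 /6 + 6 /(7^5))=-50265 /436982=-0.12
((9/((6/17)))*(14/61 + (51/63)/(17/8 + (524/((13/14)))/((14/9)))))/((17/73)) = 411167171/16204223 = 25.37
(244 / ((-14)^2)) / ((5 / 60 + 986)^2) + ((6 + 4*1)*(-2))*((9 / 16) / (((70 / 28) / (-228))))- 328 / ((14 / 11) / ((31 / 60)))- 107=80875207978382 / 102914618415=785.85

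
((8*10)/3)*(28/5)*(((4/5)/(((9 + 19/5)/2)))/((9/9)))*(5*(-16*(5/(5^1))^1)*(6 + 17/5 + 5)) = -21504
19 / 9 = 2.11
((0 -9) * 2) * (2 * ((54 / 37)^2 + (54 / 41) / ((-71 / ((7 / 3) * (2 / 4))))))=-75.90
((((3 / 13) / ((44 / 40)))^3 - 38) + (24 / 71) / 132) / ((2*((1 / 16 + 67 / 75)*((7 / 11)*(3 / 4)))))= -901378492800 / 21648967769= -41.64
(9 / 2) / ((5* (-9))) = -1 / 10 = -0.10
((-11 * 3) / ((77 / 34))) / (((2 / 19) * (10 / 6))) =-2907 / 35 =-83.06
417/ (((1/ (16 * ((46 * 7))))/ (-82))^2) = 74424421650432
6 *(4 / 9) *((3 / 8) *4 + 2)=9.33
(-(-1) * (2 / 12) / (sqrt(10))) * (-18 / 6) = -sqrt(10) / 20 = -0.16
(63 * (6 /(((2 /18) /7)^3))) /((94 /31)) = 1465025373 /47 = 31170752.62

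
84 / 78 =14 / 13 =1.08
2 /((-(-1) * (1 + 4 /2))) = 2 /3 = 0.67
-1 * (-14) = 14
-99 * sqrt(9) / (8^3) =-297 / 512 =-0.58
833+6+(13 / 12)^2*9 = 849.56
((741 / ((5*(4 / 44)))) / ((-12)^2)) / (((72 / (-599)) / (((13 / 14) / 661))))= -21157279 / 159909120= -0.13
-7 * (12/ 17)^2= -3.49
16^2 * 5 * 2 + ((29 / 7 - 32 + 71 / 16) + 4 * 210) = 378177 / 112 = 3376.58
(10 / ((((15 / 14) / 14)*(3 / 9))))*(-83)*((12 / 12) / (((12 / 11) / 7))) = -626318 / 3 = -208772.67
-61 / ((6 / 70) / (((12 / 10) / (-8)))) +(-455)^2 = 828527 / 4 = 207131.75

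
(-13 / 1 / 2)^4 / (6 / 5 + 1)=142805 / 176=811.39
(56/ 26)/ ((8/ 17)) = 119/ 26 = 4.58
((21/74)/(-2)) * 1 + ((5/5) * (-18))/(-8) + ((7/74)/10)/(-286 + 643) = 79561/37740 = 2.11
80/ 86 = 40/ 43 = 0.93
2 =2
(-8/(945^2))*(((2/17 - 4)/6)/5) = 88/75907125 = 0.00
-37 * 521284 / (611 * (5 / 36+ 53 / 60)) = -433968930 / 14053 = -30880.87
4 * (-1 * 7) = -28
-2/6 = -0.33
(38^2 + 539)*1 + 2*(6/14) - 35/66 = 916297/462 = 1983.33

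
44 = 44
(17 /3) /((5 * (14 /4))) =0.32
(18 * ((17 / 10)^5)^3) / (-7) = -25761807463588342137 / 3500000000000000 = -7360.52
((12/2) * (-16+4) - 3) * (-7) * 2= 1050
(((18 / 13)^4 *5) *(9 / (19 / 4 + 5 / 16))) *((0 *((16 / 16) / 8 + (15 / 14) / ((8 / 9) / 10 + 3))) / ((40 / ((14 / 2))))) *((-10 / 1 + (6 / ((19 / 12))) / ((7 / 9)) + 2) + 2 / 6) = 0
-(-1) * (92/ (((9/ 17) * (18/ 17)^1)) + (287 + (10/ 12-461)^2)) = 68754253/ 324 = 212204.48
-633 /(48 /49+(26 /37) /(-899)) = -1031718471 /1595350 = -646.70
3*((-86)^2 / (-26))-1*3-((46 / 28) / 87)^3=-20116576697027 / 23490119016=-856.38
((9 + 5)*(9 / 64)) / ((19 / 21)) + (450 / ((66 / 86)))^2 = 25294480083 / 73568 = 343824.49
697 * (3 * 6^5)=16259616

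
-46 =-46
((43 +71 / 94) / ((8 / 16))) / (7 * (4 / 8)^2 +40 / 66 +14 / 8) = 271458 / 12737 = 21.31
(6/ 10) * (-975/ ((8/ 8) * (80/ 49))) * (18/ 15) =-17199/ 40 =-429.98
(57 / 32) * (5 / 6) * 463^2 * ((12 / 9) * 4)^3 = 1303363520 / 27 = 48272722.96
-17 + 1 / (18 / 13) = -293 / 18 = -16.28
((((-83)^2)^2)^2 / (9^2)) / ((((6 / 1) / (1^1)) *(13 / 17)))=38288967946363697 / 6318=6060298820253.83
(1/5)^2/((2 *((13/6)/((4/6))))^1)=2/325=0.01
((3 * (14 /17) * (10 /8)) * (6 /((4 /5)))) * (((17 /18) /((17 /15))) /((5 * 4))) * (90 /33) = 7875 /2992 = 2.63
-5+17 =12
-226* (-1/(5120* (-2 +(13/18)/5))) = -1017/42752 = -0.02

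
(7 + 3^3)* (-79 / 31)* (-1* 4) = 10744 / 31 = 346.58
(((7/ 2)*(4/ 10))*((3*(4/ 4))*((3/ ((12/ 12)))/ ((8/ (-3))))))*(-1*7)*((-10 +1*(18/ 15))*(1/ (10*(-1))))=14553/ 500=29.11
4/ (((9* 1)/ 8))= 32/ 9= 3.56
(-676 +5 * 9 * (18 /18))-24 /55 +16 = -33849 /55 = -615.44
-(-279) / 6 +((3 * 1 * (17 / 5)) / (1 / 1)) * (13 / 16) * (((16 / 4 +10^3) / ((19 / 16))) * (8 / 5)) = 10694607 / 950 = 11257.48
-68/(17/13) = -52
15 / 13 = 1.15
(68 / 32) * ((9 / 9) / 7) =17 / 56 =0.30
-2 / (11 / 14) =-28 / 11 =-2.55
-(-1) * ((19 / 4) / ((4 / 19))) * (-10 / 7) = -1805 / 56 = -32.23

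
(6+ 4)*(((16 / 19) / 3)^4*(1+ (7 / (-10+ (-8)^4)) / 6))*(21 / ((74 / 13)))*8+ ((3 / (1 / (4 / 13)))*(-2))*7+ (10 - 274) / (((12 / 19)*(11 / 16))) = -6421948498832312 / 10373202730683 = -619.09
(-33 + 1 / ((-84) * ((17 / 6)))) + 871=838.00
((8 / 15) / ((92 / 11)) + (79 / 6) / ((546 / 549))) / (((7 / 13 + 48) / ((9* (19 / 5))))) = 95222091 / 10159100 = 9.37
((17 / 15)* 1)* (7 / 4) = 119 / 60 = 1.98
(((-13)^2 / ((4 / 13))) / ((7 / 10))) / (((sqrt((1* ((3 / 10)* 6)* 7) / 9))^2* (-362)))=-54925 / 35476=-1.55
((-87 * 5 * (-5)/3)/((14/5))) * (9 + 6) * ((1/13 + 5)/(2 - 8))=-598125/182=-3286.40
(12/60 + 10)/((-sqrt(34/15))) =-3 * sqrt(510)/10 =-6.77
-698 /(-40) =349 /20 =17.45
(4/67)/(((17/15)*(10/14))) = 84/1139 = 0.07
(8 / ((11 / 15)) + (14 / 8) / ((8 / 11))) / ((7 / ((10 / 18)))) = 23435 / 22176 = 1.06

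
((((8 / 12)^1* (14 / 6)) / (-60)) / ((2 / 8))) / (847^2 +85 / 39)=-91 / 629528310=-0.00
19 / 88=0.22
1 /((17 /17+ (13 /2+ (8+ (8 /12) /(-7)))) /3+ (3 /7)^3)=6174 /32189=0.19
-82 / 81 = -1.01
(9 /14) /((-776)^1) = -9 /10864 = -0.00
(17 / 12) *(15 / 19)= 85 / 76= 1.12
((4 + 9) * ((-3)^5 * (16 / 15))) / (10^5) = -1053 / 31250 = -0.03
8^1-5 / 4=27 / 4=6.75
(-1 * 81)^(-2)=1 / 6561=0.00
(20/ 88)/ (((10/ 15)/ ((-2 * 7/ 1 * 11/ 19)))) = -105/ 38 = -2.76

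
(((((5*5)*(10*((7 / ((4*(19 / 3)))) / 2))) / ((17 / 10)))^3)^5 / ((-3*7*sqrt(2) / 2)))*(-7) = 19695564213969563692983866243224611025652848184108734130859375*sqrt(2) / 1423927147174702829089670602244742712754176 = 19561207246629273003.83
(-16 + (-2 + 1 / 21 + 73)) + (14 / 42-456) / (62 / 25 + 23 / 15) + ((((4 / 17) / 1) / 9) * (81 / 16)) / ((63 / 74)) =-1791005 / 30702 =-58.34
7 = 7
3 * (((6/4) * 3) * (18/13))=243/13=18.69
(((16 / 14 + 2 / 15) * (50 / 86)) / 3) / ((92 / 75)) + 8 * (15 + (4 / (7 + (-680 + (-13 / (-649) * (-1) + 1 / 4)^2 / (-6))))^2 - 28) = -354776800092945263887764481 / 3417950982671000283953298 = -103.80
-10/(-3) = 10/3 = 3.33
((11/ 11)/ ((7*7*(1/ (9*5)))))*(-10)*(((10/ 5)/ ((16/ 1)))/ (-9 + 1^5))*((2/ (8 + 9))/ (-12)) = -0.00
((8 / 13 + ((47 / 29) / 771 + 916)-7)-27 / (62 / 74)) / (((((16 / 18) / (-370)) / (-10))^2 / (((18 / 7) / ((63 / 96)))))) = 8766765725363370000 / 147174391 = 59567195527.67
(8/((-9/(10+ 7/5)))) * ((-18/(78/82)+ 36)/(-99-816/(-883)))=1.76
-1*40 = -40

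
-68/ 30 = -34/ 15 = -2.27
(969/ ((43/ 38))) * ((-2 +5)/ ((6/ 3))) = 55233/ 43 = 1284.49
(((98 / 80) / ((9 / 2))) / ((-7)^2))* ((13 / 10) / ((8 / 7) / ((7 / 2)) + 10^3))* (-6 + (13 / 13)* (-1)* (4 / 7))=-2093 / 44114400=-0.00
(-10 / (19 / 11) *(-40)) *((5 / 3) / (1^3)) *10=220000 / 57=3859.65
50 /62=25 /31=0.81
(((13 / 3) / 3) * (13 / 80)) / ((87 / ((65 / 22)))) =2197 / 275616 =0.01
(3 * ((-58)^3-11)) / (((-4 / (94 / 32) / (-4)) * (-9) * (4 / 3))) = 9170781 / 64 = 143293.45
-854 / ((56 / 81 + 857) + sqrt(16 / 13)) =-62474428926 / 62744365501 + 22412376*sqrt(13) / 62744365501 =-0.99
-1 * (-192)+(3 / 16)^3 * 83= 788673 / 4096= 192.55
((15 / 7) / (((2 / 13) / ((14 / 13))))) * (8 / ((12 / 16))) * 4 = 640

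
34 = 34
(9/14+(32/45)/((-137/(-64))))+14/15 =164713/86310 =1.91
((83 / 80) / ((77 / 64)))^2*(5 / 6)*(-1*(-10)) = 110224 / 17787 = 6.20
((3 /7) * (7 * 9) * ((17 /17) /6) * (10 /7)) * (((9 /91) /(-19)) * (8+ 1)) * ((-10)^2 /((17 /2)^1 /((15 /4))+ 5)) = -4.14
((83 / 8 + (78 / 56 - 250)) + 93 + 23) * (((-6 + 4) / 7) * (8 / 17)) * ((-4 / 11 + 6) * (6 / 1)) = 5092680 / 9163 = 555.79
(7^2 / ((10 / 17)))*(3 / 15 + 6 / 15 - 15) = -29988 / 25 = -1199.52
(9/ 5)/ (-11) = -0.16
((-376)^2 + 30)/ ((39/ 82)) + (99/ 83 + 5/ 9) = 2887244686/ 9711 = 297316.93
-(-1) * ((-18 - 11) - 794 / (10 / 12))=-4909 / 5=-981.80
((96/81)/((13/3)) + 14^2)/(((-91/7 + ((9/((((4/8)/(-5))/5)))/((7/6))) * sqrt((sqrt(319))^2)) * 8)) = -0.00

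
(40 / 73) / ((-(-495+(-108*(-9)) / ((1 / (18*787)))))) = -40 / 1005126561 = -0.00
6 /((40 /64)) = 9.60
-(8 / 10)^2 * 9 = -144 / 25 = -5.76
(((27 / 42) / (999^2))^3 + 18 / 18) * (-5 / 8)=-0.63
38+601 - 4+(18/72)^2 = 10161/16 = 635.06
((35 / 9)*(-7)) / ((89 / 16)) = -3920 / 801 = -4.89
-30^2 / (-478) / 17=450 / 4063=0.11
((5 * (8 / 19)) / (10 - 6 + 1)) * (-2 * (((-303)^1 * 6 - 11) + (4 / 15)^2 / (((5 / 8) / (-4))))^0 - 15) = -136 / 19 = -7.16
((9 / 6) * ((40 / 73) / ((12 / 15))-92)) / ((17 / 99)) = -989901 / 1241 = -797.66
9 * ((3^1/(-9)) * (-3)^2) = -27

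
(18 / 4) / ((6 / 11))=33 / 4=8.25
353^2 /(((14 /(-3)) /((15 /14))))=-5607405 /196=-28609.21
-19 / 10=-1.90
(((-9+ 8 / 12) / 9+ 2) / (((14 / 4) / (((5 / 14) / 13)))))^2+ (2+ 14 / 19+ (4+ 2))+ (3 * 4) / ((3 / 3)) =116547806269 / 5620306419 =20.74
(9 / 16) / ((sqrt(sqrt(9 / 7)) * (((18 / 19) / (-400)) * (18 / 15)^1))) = -2375 * sqrt(3) * 7^(1 / 4) / 36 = -185.86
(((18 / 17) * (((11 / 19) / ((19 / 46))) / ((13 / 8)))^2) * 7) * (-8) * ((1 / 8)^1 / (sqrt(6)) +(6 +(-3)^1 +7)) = -165173944320 / 374412233 - 344112384 * sqrt(6) / 374412233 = -443.41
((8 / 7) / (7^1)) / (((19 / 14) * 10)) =8 / 665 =0.01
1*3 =3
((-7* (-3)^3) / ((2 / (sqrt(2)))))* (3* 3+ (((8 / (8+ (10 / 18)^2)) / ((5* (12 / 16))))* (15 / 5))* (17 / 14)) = 6318729* sqrt(2) / 6730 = 1327.79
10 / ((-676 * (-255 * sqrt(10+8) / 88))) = 22 * sqrt(2) / 25857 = 0.00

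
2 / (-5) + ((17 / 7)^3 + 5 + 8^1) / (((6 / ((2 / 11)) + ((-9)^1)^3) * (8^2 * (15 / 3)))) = -2547213 / 6366080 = -0.40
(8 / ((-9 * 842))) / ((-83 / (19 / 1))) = 76 / 314487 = 0.00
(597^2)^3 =45273699796525929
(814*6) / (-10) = -2442 / 5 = -488.40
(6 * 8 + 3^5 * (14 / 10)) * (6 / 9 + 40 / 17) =99638 / 85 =1172.21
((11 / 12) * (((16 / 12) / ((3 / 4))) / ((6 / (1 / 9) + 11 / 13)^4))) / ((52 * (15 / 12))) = 96668 / 34889270421735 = 0.00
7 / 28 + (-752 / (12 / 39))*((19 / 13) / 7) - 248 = -21225 / 28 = -758.04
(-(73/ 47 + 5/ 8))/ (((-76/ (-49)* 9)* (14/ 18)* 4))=-5733/ 114304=-0.05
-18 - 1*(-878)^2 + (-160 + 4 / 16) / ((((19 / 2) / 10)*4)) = -58591747 / 76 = -770944.04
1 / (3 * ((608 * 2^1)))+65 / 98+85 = 15312529 / 178752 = 85.66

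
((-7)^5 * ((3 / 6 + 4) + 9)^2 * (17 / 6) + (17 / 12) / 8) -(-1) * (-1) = -833156683 / 96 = -8678715.45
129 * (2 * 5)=1290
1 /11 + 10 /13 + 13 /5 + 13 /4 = 19191 /2860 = 6.71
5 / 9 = 0.56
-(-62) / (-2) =-31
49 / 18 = 2.72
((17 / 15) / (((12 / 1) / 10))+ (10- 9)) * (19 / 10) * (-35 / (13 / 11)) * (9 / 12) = -82.06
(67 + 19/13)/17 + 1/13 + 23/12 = 15967/2652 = 6.02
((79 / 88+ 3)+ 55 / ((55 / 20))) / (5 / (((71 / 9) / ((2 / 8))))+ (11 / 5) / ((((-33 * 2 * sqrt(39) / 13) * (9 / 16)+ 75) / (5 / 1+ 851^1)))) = 125318434140806625 / 132549645232718494 - 215613610058880 * sqrt(39) / 6024983874214477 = 0.72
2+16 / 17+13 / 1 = 271 / 17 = 15.94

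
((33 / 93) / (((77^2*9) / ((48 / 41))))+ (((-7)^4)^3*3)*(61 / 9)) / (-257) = -578416443671614025 / 528188199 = -1095095355.72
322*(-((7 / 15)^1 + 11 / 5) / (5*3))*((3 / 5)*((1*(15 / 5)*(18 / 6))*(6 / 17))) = -46368 / 425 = -109.10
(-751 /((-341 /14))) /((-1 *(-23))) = 10514 /7843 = 1.34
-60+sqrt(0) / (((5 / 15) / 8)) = -60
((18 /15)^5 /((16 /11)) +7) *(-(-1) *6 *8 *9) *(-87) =-1023074064 /3125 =-327383.70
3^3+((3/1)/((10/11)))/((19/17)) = 5691/190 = 29.95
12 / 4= 3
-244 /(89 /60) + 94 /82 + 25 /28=-16598371 /102172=-162.46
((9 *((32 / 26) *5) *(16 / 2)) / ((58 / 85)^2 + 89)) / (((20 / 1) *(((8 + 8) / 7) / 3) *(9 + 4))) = 303450 / 12137749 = 0.03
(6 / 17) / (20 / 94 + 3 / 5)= 0.43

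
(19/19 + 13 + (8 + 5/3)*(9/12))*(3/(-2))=-255/8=-31.88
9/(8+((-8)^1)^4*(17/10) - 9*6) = 45/34586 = 0.00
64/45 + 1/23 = 1517/1035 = 1.47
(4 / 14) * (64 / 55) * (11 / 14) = 0.26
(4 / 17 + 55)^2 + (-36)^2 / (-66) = 9636507 / 3179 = 3031.30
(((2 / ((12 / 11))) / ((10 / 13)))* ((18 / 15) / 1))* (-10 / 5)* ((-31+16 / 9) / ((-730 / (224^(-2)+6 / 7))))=-1617525481 / 8241408000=-0.20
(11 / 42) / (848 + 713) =11 / 65562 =0.00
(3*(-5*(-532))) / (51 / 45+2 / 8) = 478800 / 83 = 5768.67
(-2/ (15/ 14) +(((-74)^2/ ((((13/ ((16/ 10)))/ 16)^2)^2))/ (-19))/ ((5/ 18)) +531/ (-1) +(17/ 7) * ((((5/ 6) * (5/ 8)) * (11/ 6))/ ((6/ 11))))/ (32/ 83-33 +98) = -27464123671308009619/ 111321392855400000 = -246.71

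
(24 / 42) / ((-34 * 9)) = -2 / 1071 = -0.00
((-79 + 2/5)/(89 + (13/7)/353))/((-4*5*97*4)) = 971103/8533361600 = 0.00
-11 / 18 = -0.61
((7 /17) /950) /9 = 7 /145350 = 0.00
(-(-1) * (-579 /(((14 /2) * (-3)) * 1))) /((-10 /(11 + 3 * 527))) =-4389.37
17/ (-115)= -17/ 115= -0.15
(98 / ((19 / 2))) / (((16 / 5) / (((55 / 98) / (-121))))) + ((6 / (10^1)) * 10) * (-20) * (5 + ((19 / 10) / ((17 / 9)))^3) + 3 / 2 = -147994123901 / 205363400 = -720.65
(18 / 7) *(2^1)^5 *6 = 3456 / 7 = 493.71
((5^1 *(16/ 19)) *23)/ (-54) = -920/ 513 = -1.79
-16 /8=-2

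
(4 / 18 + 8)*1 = 74 / 9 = 8.22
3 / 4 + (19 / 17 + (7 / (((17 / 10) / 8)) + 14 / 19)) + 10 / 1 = 58845 / 1292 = 45.55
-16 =-16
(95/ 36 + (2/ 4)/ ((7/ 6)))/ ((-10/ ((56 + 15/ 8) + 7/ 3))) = -223397/ 12096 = -18.47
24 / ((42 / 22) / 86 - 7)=-22704 / 6601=-3.44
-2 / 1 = -2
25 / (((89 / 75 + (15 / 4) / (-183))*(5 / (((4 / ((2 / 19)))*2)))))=6954000 / 21341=325.85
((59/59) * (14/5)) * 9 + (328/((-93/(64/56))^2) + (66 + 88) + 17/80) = 6084495113/33904080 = 179.46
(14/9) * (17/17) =14/9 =1.56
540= 540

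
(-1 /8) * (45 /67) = -45 /536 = -0.08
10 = 10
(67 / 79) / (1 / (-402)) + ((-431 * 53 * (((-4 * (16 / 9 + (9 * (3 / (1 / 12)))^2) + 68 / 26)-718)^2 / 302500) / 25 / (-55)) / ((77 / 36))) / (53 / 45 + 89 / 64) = 447467443015747446142 / 253033605549725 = 1768411.12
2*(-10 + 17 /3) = -26 /3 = -8.67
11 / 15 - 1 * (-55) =836 / 15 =55.73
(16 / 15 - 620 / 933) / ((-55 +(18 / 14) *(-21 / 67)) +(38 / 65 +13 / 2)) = -3267992 / 392655849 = -0.01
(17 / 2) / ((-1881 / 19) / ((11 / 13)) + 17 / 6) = -51 / 685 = -0.07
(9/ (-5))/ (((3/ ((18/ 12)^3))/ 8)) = -81/ 5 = -16.20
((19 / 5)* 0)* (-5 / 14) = 0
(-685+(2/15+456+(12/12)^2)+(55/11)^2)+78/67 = -202711/1005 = -201.70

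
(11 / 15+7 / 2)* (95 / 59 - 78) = -572389 / 1770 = -323.38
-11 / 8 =-1.38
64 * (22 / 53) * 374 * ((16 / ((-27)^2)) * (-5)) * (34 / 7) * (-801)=127477391360 / 30051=4242034.92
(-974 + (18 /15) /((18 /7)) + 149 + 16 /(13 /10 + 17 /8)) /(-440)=210602 /113025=1.86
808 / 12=202 / 3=67.33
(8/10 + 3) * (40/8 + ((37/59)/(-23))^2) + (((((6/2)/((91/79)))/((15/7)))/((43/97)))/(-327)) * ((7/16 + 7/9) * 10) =2290366459011811/121177435340520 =18.90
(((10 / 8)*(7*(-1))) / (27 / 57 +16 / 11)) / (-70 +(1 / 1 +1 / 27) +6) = 39501 / 548080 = 0.07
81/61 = 1.33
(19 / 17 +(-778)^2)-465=10281942 / 17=604820.12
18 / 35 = 0.51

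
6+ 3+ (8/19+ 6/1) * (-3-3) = -561/19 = -29.53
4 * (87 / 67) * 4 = 1392 / 67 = 20.78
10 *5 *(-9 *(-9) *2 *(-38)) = -307800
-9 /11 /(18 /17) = -17 /22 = -0.77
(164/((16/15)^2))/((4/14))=64575/128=504.49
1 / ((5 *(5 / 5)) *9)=1 / 45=0.02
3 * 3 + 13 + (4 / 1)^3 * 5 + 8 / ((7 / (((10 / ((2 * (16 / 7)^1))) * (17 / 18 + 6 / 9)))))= 12457 / 36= 346.03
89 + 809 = 898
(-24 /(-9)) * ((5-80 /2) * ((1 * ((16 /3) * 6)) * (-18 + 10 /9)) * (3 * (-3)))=-1361920 /3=-453973.33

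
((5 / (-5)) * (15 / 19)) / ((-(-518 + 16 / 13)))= -195 / 127642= -0.00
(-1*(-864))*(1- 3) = -1728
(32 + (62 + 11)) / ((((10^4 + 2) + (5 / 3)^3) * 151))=405 / 5828147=0.00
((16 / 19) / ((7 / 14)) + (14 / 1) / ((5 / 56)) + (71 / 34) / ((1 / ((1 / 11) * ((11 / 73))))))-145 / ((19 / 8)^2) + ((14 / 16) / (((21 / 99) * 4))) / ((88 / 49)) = 76485978719 / 573441280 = 133.38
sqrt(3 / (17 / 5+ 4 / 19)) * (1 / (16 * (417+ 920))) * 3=3 * sqrt(1995) / 1048208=0.00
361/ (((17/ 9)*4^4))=3249/ 4352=0.75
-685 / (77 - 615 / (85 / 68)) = 137 / 83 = 1.65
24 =24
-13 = -13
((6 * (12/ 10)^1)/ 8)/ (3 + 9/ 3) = 3/ 20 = 0.15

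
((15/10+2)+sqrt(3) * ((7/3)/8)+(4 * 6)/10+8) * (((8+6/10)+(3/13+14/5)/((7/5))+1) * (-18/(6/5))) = -2232201/910 - 5353 * sqrt(3)/104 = -2542.12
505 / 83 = 6.08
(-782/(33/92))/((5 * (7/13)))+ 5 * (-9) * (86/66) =-1002997/1155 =-868.40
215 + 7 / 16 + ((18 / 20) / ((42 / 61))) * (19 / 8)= 244767 / 1120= 218.54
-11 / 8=-1.38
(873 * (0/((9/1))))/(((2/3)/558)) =0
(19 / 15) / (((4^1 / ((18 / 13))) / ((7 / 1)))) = 399 / 130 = 3.07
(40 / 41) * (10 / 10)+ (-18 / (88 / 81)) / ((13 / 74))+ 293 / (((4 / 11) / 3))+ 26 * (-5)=51451681 / 23452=2193.91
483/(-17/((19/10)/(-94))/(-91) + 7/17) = -4732273/86519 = -54.70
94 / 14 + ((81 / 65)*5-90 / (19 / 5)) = -18568 / 1729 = -10.74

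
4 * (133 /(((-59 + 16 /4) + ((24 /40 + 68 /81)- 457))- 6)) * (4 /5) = -172368 /209207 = -0.82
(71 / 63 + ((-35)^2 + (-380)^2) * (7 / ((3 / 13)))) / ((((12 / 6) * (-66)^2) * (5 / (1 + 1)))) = 139144723 / 686070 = 202.81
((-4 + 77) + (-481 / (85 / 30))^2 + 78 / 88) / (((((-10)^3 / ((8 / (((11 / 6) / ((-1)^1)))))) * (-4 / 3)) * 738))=-367415363 / 2867458000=-0.13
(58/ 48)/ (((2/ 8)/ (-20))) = -290/ 3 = -96.67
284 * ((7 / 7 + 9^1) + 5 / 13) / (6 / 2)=12780 / 13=983.08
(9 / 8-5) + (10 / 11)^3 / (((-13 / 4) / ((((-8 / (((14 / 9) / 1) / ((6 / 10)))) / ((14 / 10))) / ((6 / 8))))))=-21675257 / 6782776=-3.20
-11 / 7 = -1.57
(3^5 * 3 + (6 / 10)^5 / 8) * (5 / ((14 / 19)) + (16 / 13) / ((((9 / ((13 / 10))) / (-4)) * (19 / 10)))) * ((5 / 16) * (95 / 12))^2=65617849893 / 2293760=28607.11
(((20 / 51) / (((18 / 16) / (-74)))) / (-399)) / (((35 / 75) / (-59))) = -8.17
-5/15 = -1/3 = -0.33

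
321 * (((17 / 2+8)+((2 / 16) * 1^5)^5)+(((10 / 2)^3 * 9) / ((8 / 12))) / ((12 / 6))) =9048564033 / 32768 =276140.26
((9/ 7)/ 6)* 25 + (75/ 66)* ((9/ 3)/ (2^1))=2175/ 308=7.06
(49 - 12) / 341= 37 / 341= 0.11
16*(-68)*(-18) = 19584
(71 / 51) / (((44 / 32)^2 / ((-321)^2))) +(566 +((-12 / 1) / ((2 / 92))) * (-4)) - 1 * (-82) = 161947560 / 2057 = 78729.98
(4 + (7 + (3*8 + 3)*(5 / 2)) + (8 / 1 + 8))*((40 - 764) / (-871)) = 68418 / 871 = 78.55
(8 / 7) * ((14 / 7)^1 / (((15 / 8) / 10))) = 256 / 21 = 12.19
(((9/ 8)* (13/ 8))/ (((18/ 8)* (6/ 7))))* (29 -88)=-5369/ 96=-55.93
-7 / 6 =-1.17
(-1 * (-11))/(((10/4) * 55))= 2/25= 0.08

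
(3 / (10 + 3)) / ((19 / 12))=36 / 247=0.15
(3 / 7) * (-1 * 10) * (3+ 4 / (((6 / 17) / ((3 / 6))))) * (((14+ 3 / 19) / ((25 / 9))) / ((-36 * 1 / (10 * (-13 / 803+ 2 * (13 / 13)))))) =11141442 / 106799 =104.32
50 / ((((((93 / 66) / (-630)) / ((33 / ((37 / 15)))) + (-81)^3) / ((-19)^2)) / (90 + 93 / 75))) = -11298763337400 / 3646057269847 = -3.10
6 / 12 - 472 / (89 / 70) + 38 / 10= -326573 / 890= -366.94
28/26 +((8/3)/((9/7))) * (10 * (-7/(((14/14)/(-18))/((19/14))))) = 138362/39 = 3547.74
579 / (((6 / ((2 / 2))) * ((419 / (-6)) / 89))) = -51531 / 419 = -122.99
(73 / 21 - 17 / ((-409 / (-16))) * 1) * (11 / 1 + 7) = 144870 / 2863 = 50.60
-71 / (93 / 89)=-6319 / 93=-67.95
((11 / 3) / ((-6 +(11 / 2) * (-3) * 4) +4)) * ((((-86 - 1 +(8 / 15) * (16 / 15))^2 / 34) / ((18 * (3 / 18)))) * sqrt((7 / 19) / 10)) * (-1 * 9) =4160043899 * sqrt(1330) / 22238550000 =6.82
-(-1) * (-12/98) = -6/49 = -0.12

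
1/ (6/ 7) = 7/ 6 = 1.17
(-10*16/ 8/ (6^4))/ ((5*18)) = -1/ 5832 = -0.00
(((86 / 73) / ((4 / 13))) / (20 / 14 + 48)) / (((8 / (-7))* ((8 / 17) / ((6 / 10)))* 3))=-465647 / 16165120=-0.03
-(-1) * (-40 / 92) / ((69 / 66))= -220 / 529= -0.42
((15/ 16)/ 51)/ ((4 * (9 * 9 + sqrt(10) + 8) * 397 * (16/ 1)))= 445/ 54672731136-5 * sqrt(10)/ 54672731136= 0.00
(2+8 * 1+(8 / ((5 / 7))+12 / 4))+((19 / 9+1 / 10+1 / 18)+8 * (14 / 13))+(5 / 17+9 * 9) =385787 / 3315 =116.38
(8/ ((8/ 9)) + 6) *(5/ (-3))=-25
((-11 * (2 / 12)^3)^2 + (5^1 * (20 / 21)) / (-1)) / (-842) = 1554353 / 274990464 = 0.01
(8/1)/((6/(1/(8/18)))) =3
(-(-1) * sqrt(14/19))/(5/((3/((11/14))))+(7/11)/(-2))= 0.87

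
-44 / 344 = -11 / 86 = -0.13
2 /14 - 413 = -2890 /7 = -412.86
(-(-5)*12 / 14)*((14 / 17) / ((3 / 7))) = 140 / 17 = 8.24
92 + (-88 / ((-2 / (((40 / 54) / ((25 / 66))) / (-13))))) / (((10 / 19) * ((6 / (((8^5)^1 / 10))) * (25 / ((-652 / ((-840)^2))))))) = 92.25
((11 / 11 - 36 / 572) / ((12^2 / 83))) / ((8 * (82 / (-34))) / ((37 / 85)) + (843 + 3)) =205757 / 305399952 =0.00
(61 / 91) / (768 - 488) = 61 / 25480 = 0.00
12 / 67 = 0.18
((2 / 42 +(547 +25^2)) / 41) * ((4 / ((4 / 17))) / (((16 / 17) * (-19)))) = -7113157 / 261744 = -27.18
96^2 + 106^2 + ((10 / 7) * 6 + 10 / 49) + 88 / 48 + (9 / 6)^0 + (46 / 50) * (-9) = 150346667 / 7350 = 20455.33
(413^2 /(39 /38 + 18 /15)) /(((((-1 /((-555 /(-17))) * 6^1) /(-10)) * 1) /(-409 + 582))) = 5186107802750 /7191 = 721194243.19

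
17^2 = 289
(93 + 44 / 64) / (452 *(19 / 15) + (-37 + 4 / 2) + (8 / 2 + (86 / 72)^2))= 0.17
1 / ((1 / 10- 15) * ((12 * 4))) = -5 / 3576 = -0.00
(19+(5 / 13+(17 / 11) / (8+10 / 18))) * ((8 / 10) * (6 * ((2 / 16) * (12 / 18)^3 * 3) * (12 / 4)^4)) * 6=279201168 / 55055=5071.31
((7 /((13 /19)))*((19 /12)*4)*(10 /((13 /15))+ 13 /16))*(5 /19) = 1708385 /8112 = 210.60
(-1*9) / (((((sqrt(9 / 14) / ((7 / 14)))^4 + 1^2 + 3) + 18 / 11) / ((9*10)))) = -218295 / 3301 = -66.13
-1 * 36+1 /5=-179 /5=-35.80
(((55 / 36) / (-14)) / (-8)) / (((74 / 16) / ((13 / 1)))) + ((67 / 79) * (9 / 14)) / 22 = 1022933 / 16205112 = 0.06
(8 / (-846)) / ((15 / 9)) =-4 / 705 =-0.01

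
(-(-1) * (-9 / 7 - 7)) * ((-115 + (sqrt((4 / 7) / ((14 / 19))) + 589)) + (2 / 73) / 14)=-14048470 / 3577 - 58 * sqrt(38) / 49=-3934.74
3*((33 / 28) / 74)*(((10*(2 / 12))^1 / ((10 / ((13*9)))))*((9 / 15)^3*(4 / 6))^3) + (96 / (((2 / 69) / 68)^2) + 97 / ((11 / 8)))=5880033366624711359 / 11128906250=528356806.55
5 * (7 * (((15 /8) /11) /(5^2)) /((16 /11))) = 21 /128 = 0.16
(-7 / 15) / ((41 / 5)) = -7 / 123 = -0.06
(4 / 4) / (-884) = -1 / 884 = -0.00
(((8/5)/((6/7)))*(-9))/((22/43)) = -1806/55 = -32.84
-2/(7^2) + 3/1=145/49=2.96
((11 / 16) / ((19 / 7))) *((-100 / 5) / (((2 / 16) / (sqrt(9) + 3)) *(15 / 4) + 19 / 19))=-6160 / 1311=-4.70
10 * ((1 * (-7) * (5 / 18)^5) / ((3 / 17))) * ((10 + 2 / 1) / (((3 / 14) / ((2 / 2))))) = -36.74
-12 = -12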